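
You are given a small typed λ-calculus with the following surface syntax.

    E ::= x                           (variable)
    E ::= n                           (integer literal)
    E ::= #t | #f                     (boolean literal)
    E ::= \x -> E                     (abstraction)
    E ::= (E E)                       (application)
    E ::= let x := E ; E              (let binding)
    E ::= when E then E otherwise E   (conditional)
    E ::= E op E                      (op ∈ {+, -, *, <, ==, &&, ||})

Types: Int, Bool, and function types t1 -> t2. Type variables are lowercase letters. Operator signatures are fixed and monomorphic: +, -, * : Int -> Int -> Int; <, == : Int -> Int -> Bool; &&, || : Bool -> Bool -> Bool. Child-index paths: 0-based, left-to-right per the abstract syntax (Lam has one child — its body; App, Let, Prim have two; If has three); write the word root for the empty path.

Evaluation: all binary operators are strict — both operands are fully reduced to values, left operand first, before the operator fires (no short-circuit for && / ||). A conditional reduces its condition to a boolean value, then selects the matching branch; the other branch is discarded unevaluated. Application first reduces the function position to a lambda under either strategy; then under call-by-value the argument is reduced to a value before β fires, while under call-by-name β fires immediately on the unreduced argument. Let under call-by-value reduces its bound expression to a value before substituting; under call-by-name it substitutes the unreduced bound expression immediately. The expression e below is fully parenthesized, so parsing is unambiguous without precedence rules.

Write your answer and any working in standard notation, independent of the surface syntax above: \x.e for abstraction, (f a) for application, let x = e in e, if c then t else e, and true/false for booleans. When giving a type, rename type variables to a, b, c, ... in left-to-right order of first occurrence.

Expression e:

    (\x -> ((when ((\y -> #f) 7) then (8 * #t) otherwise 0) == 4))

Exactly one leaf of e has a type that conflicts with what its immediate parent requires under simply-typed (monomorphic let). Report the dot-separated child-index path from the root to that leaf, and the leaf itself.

Trace:
\y._ : b -> Bool
  unify b -> Bool ~ Int -> c
  unify b ~ Int
  unify Bool ~ c
_ _ : Bool
  unify Bool ~ Bool
  unify Int ~ Int
  unify Bool ~ Int
  FAIL: mismatch Bool ~ Int

Answer: 0.0.1.1 : true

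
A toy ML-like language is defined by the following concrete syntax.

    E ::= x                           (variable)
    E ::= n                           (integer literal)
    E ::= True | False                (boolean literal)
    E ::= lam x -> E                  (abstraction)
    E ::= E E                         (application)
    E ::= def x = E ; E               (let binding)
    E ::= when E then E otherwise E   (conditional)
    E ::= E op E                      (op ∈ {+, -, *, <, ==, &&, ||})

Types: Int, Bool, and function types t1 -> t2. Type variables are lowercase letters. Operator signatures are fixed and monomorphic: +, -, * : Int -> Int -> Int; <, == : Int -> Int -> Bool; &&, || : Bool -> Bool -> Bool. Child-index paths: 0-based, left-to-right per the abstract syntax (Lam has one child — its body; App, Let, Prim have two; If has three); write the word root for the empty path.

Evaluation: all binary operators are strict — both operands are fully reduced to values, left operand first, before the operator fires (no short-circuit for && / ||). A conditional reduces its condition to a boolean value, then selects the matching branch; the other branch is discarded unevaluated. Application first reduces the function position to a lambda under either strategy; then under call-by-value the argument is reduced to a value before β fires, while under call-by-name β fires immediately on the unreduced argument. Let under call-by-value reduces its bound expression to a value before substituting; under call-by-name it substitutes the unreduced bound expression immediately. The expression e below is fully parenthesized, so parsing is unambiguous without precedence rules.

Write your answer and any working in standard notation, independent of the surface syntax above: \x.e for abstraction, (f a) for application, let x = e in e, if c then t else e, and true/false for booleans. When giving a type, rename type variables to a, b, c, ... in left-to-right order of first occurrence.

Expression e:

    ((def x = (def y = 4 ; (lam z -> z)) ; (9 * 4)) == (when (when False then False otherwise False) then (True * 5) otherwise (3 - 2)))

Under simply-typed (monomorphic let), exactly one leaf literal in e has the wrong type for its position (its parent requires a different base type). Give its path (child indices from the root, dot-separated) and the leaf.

Working:
let y : Int
z : a
\z._ : a -> a
let x : a -> a
  unify Int ~ Int
  unify Int ~ Int
  unify Int ~ Int
  unify Bool ~ Bool
  unify Bool ~ Bool
  unify Bool ~ Bool
  unify Bool ~ Int
  FAIL: mismatch Bool ~ Int

Answer: 1.1.0 : true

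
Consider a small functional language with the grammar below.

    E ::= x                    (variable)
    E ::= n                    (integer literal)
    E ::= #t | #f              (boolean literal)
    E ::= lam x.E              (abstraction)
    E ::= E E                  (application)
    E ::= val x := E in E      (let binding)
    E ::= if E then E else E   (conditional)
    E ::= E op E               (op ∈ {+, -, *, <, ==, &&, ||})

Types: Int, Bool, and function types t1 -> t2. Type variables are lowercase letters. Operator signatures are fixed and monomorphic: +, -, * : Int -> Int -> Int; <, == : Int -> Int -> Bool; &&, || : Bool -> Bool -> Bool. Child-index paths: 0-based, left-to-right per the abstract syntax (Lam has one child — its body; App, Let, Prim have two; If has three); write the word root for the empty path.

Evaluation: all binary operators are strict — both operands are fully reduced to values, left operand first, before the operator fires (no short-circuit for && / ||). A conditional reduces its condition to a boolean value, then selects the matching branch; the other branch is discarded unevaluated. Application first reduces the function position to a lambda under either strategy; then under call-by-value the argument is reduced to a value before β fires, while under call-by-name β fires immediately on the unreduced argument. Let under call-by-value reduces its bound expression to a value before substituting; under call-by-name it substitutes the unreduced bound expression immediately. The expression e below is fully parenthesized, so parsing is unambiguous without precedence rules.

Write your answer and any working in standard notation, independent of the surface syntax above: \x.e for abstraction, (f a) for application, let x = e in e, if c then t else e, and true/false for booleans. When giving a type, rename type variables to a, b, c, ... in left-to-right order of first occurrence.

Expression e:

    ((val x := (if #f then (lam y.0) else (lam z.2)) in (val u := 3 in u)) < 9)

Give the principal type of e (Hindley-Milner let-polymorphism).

Answer: Bool

Trace:
  unify Bool ~ Bool
\y._ : a -> Int
\z._ : b -> Int
  unify a -> Int ~ b -> Int
  unify a ~ b
  unify Int ~ Int
let x : forall. b -> Int
let u : Int
u : Int
  unify Int ~ Int
  unify Int ~ Int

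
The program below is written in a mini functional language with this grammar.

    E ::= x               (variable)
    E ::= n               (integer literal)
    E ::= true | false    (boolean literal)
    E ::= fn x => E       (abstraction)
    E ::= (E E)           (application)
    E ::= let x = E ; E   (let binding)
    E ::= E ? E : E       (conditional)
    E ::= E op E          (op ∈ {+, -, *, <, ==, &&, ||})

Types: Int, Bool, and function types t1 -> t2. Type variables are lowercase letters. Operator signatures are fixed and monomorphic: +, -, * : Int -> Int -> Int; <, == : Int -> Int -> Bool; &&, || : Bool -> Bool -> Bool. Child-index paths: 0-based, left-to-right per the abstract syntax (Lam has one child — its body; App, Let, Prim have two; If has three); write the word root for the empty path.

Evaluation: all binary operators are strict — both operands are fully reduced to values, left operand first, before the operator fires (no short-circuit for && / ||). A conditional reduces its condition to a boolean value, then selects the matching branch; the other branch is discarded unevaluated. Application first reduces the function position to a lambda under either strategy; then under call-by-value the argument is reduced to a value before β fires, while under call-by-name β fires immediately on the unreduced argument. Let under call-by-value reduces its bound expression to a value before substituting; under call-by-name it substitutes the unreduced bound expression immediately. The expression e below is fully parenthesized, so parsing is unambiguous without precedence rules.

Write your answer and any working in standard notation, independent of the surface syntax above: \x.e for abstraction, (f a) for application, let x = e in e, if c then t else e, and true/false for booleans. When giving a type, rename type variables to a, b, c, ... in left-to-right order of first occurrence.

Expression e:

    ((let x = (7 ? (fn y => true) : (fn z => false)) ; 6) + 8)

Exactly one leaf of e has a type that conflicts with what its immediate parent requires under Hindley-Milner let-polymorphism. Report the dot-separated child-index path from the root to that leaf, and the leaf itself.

Trace:
  unify Int ~ Bool
  FAIL: mismatch Int ~ Bool

Answer: 0.0.0 : 7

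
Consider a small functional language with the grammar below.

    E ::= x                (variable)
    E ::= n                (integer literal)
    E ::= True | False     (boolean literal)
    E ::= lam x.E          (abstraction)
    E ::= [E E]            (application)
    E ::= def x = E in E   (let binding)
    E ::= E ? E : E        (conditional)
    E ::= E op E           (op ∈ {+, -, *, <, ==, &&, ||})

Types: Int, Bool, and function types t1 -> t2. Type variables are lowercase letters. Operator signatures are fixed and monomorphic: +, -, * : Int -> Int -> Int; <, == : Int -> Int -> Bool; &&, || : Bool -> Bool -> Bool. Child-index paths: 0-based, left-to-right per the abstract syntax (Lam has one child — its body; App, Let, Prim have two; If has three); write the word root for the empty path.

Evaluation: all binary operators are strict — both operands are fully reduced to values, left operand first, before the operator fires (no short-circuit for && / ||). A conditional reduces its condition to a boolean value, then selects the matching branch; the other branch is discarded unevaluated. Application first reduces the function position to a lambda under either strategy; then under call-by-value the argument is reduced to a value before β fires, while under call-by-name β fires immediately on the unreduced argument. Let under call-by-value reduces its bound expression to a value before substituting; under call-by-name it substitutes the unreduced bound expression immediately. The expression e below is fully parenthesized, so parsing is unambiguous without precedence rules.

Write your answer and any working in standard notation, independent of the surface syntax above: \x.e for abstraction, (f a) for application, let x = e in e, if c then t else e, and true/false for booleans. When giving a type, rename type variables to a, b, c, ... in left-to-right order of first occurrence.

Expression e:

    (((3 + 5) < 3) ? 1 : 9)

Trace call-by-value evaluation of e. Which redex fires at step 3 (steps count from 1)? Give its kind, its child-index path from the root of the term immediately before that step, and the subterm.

Derivation:
step 0: (if ((3 + 5) < 3) then 1 else 9)
step 1: [delta@0.0] (if (8 < 3) then 1 else 9)
step 2: [delta@0] (if false then 1 else 9)
step 3: [if@root] 9

Answer: if at root : (if false then 1 else 9)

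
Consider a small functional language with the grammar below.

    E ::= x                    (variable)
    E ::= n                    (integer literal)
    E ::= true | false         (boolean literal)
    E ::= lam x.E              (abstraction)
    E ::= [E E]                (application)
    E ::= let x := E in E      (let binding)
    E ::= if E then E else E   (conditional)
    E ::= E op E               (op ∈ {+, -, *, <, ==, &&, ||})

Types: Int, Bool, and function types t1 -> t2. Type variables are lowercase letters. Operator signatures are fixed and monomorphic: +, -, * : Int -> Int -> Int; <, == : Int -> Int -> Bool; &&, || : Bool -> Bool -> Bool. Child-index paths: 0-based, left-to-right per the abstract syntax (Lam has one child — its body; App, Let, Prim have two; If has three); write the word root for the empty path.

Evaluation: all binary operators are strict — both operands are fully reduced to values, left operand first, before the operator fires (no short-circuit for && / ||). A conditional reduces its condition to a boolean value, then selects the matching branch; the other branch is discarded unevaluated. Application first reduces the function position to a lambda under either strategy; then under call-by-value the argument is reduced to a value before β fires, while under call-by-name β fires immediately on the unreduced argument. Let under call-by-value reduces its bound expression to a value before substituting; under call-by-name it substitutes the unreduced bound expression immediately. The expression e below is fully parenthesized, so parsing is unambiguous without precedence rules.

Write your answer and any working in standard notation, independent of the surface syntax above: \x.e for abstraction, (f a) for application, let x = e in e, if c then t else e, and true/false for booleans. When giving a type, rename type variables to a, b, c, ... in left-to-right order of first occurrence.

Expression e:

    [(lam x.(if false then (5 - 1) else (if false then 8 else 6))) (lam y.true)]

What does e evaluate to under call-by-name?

Derivation:
step 0: ((\x.(if false then (5 - 1) else (if false then 8 else 6))) (\y.true))
step 1: [beta@root] (if false then (5 - 1) else (if false then 8 else 6))
step 2: [if@root] (if false then 8 else 6)
step 3: [if@root] 6

Answer: 6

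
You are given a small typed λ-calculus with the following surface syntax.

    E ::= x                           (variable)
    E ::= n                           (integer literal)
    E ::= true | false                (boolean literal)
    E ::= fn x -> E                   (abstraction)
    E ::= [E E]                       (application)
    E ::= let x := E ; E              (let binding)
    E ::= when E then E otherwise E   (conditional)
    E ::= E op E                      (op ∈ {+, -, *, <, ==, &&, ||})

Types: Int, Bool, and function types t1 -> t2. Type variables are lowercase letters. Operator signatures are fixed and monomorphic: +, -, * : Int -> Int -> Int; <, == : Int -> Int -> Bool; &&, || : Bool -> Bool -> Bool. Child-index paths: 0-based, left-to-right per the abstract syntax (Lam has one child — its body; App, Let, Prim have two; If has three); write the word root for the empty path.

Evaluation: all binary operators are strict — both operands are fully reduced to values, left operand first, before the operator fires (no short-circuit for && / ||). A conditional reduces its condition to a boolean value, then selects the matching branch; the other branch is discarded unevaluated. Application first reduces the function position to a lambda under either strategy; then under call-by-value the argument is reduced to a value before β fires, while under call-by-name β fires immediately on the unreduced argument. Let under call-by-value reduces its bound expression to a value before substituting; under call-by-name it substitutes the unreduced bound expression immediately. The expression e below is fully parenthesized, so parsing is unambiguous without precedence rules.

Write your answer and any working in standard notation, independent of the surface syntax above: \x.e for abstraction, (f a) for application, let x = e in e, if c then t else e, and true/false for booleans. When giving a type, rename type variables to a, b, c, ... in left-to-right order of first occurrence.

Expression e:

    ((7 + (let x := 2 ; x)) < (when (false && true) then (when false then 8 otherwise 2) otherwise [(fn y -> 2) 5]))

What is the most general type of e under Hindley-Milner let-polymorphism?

Answer: Bool

Trace:
  unify Int ~ Int
let x : Int
x : Int
  unify Int ~ Int
  unify Int ~ Int
  unify Bool ~ Bool
  unify Bool ~ Bool
  unify Bool ~ Bool
  unify Bool ~ Bool
  unify Int ~ Int
\y._ : a -> Int
  unify a -> Int ~ Int -> b
  unify a ~ Int
  unify Int ~ b
_ _ : Int
  unify Int ~ Int
  unify Int ~ Int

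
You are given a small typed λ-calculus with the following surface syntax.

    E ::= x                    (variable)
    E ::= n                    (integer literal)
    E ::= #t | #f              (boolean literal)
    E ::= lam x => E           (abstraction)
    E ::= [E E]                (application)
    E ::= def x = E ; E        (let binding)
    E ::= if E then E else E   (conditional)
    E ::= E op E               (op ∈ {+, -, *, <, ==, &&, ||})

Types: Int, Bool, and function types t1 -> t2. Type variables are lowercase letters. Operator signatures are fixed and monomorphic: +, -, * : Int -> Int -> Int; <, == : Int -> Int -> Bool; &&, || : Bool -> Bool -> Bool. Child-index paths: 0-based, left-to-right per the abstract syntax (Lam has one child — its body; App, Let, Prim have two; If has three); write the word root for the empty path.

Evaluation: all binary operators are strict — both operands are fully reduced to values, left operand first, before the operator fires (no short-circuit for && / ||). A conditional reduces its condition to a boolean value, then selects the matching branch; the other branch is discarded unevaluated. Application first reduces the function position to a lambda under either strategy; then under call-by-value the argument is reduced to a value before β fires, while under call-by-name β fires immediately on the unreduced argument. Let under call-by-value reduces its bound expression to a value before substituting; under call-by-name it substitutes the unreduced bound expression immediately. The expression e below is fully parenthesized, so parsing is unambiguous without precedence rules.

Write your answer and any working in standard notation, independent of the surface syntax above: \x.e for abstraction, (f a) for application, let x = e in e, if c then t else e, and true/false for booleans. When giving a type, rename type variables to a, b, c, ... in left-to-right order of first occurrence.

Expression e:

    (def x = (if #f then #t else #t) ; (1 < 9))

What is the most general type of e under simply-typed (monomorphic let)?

Working:
  unify Bool ~ Bool
  unify Bool ~ Bool
let x : Bool
  unify Int ~ Int
  unify Int ~ Int

Answer: Bool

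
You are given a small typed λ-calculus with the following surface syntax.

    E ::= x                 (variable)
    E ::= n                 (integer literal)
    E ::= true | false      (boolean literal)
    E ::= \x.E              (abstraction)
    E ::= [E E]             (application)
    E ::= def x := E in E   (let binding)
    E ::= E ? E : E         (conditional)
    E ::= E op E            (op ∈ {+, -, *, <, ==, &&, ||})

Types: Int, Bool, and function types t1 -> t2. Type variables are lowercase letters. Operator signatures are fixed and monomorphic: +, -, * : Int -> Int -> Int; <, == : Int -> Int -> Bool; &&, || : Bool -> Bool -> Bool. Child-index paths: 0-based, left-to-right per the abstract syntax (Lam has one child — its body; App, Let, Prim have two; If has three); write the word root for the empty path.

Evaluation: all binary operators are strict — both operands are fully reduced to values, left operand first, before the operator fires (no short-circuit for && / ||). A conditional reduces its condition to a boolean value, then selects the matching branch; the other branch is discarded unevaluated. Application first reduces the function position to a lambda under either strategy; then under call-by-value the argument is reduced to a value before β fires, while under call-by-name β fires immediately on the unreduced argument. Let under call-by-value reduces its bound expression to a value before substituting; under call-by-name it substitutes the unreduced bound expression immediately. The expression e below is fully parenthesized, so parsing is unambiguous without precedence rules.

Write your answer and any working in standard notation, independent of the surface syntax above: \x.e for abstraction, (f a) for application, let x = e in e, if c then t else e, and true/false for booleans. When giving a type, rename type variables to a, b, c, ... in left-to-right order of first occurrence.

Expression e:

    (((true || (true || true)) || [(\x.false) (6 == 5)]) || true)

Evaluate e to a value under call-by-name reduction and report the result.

Answer: true

Derivation:
step 0: (((true || (true || true)) || ((\x.false) (6 == 5))) || true)
step 1: [delta@0.0.1] (((true || true) || ((\x.false) (6 == 5))) || true)
step 2: [delta@0.0] ((true || ((\x.false) (6 == 5))) || true)
step 3: [beta@0.1] ((true || false) || true)
step 4: [delta@0] (true || true)
step 5: [delta@root] true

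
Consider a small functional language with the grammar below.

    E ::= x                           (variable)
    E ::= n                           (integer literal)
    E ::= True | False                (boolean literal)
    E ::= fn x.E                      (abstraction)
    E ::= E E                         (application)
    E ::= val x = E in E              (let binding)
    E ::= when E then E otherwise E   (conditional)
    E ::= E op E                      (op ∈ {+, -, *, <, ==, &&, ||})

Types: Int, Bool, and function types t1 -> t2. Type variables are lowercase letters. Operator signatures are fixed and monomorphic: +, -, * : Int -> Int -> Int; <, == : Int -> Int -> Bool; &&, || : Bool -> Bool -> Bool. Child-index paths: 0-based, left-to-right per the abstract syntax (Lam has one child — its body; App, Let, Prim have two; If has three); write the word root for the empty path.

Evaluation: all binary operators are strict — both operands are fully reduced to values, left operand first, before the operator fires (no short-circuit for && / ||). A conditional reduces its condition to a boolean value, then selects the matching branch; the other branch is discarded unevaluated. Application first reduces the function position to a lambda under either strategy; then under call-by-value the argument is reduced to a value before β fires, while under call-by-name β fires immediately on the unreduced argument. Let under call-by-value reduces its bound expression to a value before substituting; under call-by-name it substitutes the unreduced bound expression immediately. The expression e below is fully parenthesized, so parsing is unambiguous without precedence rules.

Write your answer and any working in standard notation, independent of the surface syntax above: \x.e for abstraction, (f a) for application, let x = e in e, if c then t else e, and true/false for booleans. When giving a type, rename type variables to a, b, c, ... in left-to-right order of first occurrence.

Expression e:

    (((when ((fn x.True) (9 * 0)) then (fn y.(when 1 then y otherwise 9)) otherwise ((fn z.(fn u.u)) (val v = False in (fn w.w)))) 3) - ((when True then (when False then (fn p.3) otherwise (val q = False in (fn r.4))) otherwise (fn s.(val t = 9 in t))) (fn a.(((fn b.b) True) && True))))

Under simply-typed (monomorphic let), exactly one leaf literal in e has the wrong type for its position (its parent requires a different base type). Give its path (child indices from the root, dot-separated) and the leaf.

Answer: 0.0.1.0.0 : 1

Derivation:
\x._ : a -> Bool
  unify Int ~ Int
  unify Int ~ Int
  unify a -> Bool ~ Int -> b
  unify a ~ Int
  unify Bool ~ b
_ _ : Bool
  unify Bool ~ Bool
  unify Int ~ Bool
  FAIL: mismatch Int ~ Bool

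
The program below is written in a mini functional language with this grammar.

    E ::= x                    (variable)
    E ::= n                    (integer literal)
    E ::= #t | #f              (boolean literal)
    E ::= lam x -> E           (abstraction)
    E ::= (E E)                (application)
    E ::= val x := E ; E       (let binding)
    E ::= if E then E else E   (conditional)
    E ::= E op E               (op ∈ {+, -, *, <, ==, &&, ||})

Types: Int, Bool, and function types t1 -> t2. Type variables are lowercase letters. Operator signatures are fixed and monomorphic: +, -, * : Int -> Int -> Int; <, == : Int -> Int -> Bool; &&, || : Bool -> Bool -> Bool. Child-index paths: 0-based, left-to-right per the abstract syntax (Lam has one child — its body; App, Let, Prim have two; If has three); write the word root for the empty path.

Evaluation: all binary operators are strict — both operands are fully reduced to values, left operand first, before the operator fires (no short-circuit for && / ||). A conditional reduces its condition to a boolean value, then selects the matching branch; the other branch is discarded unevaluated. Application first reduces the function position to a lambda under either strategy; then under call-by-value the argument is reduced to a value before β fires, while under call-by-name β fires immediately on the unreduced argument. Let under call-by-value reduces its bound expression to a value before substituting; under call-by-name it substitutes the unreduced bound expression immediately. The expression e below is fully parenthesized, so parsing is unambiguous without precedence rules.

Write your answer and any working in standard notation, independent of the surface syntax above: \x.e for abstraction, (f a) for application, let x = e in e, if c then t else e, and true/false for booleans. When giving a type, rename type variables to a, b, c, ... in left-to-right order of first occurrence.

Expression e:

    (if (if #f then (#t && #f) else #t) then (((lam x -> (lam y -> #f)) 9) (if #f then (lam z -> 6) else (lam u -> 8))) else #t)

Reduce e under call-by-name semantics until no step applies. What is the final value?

Working:
step 0: (if (if false then (true && false) else true) then (((\x.(\y.false)) 9) (if false then (\z.6) else (\u.8))) else true)
step 1: [if@0] (if true then (((\x.(\y.false)) 9) (if false then (\z.6) else (\u.8))) else true)
step 2: [if@root] (((\x.(\y.false)) 9) (if false then (\z.6) else (\u.8)))
step 3: [beta@0] ((\y.false) (if false then (\z.6) else (\u.8)))
step 4: [beta@root] false

Answer: false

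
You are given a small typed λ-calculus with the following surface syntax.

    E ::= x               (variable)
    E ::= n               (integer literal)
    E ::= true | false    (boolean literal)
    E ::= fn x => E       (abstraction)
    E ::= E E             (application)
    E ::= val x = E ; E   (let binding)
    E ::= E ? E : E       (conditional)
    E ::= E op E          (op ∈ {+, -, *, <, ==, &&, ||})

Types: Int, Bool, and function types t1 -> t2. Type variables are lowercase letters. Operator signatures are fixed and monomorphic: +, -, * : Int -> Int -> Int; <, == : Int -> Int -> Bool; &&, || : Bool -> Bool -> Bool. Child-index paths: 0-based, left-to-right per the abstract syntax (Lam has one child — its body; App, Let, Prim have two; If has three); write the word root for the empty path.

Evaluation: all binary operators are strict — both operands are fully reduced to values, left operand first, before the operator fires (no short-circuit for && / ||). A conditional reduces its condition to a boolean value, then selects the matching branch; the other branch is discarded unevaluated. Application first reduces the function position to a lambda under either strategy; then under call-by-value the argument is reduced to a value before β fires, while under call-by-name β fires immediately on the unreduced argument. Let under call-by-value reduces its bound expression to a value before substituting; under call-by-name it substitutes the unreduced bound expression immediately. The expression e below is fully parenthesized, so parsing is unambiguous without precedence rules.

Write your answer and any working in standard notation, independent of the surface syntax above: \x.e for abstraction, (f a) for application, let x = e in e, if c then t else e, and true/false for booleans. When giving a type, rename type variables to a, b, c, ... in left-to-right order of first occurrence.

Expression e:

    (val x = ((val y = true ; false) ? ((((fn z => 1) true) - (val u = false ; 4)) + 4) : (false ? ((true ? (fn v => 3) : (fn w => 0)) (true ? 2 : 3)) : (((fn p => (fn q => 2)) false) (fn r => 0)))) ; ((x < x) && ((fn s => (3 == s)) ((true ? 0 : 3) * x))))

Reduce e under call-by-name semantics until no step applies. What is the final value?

Working:
step 0: (let x = (if (let y = true in false) then ((((\z.1) true) - (let u = false in 4)) + 4) else (if false then ((if true then (\v.3) else (\w.0)) (if true then 2 else 3)) else (((\p.(\q.2)) false) (\r.0)))) in ((x < x) && ((\s.(3 == s)) ((if true then 0 else 3) * x))))
step 1: [let@root] (((if (let y = true in false) then ((((\z.1) true) - (let u = false in 4)) + 4) else (if false then ((if true then (\v.3) else (\w.0)) (if true then 2 else 3)) else (((\p.(\q.2)) false) (\r.0)))) < (if (let y = true in false) then ((((\z.1) true) - (let u = false in 4)) + 4) else (if false then ((if true then (\v.3) else (\w.0)) (if true then 2 else 3)) else (((\p.(\q.2)) false) (\r.0))))) && ((\s.(3 == s)) ((if true then 0 else 3) * (if (let y = true in false) then ((((\z.1) true) - (let u = false in 4)) + 4) else (if false then ((if true then (\v.3) else (\w.0)) (if true then 2 else 3)) else (((\p.(\q.2)) false) (\r.0)))))))
step 2: [let@0.0.0] (((if false then ((((\z.1) true) - (let u = false in 4)) + 4) else (if false then ((if true then (\v.3) else (\w.0)) (if true then 2 else 3)) else (((\p.(\q.2)) false) (\r.0)))) < (if (let y = true in false) then ((((\z.1) true) - (let u = false in 4)) + 4) else (if false then ((if true then (\v.3) else (\w.0)) (if true then 2 else 3)) else (((\p.(\q.2)) false) (\r.0))))) && ((\s.(3 == s)) ((if true then 0 else 3) * (if (let y = true in false) then ((((\z.1) true) - (let u = false in 4)) + 4) else (if false then ((if true then (\v.3) else (\w.0)) (if true then 2 else 3)) else (((\p.(\q.2)) false) (\r.0)))))))
step 3: [if@0.0] (((if false then ((if true then (\v.3) else (\w.0)) (if true then 2 else 3)) else (((\p.(\q.2)) false) (\r.0))) < (if (let y = true in false) then ((((\z.1) true) - (let u = false in 4)) + 4) else (if false then ((if true then (\v.3) else (\w.0)) (if true then 2 else 3)) else (((\p.(\q.2)) false) (\r.0))))) && ((\s.(3 == s)) ((if true then 0 else 3) * (if (let y = true in false) then ((((\z.1) true) - (let u = false in 4)) + 4) else (if false then ((if true then (\v.3) else (\w.0)) (if true then 2 else 3)) else (((\p.(\q.2)) false) (\r.0)))))))
step 4: [if@0.0] (((((\p.(\q.2)) false) (\r.0)) < (if (let y = true in false) then ((((\z.1) true) - (let u = false in 4)) + 4) else (if false then ((if true then (\v.3) else (\w.0)) (if true then 2 else 3)) else (((\p.(\q.2)) false) (\r.0))))) && ((\s.(3 == s)) ((if true then 0 else 3) * (if (let y = true in false) then ((((\z.1) true) - (let u = false in 4)) + 4) else (if false then ((if true then (\v.3) else (\w.0)) (if true then 2 else 3)) else (((\p.(\q.2)) false) (\r.0)))))))
step 5: [beta@0.0.0] ((((\q.2) (\r.0)) < (if (let y = true in false) then ((((\z.1) true) - (let u = false in 4)) + 4) else (if false then ((if true then (\v.3) else (\w.0)) (if true then 2 else 3)) else (((\p.(\q.2)) false) (\r.0))))) && ((\s.(3 == s)) ((if true then 0 else 3) * (if (let y = true in false) then ((((\z.1) true) - (let u = false in 4)) + 4) else (if false then ((if true then (\v.3) else (\w.0)) (if true then 2 else 3)) else (((\p.(\q.2)) false) (\r.0)))))))
step 6: [beta@0.0] ((2 < (if (let y = true in false) then ((((\z.1) true) - (let u = false in 4)) + 4) else (if false then ((if true then (\v.3) else (\w.0)) (if true then 2 else 3)) else (((\p.(\q.2)) false) (\r.0))))) && ((\s.(3 == s)) ((if true then 0 else 3) * (if (let y = true in false) then ((((\z.1) true) - (let u = false in 4)) + 4) else (if false then ((if true then (\v.3) else (\w.0)) (if true then 2 else 3)) else (((\p.(\q.2)) false) (\r.0)))))))
step 7: [let@0.1.0] ((2 < (if false then ((((\z.1) true) - (let u = false in 4)) + 4) else (if false then ((if true then (\v.3) else (\w.0)) (if true then 2 else 3)) else (((\p.(\q.2)) false) (\r.0))))) && ((\s.(3 == s)) ((if true then 0 else 3) * (if (let y = true in false) then ((((\z.1) true) - (let u = false in 4)) + 4) else (if false then ((if true then (\v.3) else (\w.0)) (if true then 2 else 3)) else (((\p.(\q.2)) false) (\r.0)))))))
step 8: [if@0.1] ((2 < (if false then ((if true then (\v.3) else (\w.0)) (if true then 2 else 3)) else (((\p.(\q.2)) false) (\r.0)))) && ((\s.(3 == s)) ((if true then 0 else 3) * (if (let y = true in false) then ((((\z.1) true) - (let u = false in 4)) + 4) else (if false then ((if true then (\v.3) else (\w.0)) (if true then 2 else 3)) else (((\p.(\q.2)) false) (\r.0)))))))
step 9: [if@0.1] ((2 < (((\p.(\q.2)) false) (\r.0))) && ((\s.(3 == s)) ((if true then 0 else 3) * (if (let y = true in false) then ((((\z.1) true) - (let u = false in 4)) + 4) else (if false then ((if true then (\v.3) else (\w.0)) (if true then 2 else 3)) else (((\p.(\q.2)) false) (\r.0)))))))
step 10: [beta@0.1.0] ((2 < ((\q.2) (\r.0))) && ((\s.(3 == s)) ((if true then 0 else 3) * (if (let y = true in false) then ((((\z.1) true) - (let u = false in 4)) + 4) else (if false then ((if true then (\v.3) else (\w.0)) (if true then 2 else 3)) else (((\p.(\q.2)) false) (\r.0)))))))
step 11: [beta@0.1] ((2 < 2) && ((\s.(3 == s)) ((if true then 0 else 3) * (if (let y = true in false) then ((((\z.1) true) - (let u = false in 4)) + 4) else (if false then ((if true then (\v.3) else (\w.0)) (if true then 2 else 3)) else (((\p.(\q.2)) false) (\r.0)))))))
step 12: [delta@0] (false && ((\s.(3 == s)) ((if true then 0 else 3) * (if (let y = true in false) then ((((\z.1) true) - (let u = false in 4)) + 4) else (if false then ((if true then (\v.3) else (\w.0)) (if true then 2 else 3)) else (((\p.(\q.2)) false) (\r.0)))))))
step 13: [beta@1] (false && (3 == ((if true then 0 else 3) * (if (let y = true in false) then ((((\z.1) true) - (let u = false in 4)) + 4) else (if false then ((if true then (\v.3) else (\w.0)) (if true then 2 else 3)) else (((\p.(\q.2)) false) (\r.0)))))))
step 14: [if@1.1.0] (false && (3 == (0 * (if (let y = true in false) then ((((\z.1) true) - (let u = false in 4)) + 4) else (if false then ((if true then (\v.3) else (\w.0)) (if true then 2 else 3)) else (((\p.(\q.2)) false) (\r.0)))))))
step 15: [let@1.1.1.0] (false && (3 == (0 * (if false then ((((\z.1) true) - (let u = false in 4)) + 4) else (if false then ((if true then (\v.3) else (\w.0)) (if true then 2 else 3)) else (((\p.(\q.2)) false) (\r.0)))))))
step 16: [if@1.1.1] (false && (3 == (0 * (if false then ((if true then (\v.3) else (\w.0)) (if true then 2 else 3)) else (((\p.(\q.2)) false) (\r.0))))))
step 17: [if@1.1.1] (false && (3 == (0 * (((\p.(\q.2)) false) (\r.0)))))
step 18: [beta@1.1.1.0] (false && (3 == (0 * ((\q.2) (\r.0)))))
step 19: [beta@1.1.1] (false && (3 == (0 * 2)))
step 20: [delta@1.1] (false && (3 == 0))
step 21: [delta@1] (false && false)
step 22: [delta@root] false

Answer: false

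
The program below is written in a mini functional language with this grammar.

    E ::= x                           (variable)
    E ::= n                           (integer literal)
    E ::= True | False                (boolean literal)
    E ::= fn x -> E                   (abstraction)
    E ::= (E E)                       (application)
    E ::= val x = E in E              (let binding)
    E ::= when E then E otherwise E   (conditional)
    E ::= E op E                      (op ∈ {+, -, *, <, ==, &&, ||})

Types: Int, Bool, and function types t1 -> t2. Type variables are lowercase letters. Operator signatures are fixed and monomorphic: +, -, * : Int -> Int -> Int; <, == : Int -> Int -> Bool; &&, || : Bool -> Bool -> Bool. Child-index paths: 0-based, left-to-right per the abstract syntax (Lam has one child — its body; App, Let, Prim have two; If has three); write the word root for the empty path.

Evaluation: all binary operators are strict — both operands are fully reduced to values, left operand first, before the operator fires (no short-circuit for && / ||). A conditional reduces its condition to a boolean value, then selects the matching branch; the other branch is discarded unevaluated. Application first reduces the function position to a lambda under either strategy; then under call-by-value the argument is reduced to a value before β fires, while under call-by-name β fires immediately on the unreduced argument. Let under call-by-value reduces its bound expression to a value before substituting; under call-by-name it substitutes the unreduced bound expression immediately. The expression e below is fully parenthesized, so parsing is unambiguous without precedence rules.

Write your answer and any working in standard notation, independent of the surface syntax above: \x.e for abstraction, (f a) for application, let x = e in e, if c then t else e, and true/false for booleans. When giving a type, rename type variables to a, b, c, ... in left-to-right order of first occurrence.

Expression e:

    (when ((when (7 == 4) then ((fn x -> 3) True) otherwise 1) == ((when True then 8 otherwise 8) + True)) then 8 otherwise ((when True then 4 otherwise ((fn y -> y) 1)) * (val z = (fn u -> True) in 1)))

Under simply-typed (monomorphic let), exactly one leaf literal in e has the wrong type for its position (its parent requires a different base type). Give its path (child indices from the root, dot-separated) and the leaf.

Trace:
  unify Int ~ Int
  unify Int ~ Int
  unify Bool ~ Bool
\x._ : a -> Int
  unify a -> Int ~ Bool -> b
  unify a ~ Bool
  unify Int ~ b
_ _ : Int
  unify Int ~ Int
  unify Int ~ Int
  unify Bool ~ Bool
  unify Int ~ Int
  unify Int ~ Int
  unify Bool ~ Int
  FAIL: mismatch Bool ~ Int

Answer: 0.1.1 : true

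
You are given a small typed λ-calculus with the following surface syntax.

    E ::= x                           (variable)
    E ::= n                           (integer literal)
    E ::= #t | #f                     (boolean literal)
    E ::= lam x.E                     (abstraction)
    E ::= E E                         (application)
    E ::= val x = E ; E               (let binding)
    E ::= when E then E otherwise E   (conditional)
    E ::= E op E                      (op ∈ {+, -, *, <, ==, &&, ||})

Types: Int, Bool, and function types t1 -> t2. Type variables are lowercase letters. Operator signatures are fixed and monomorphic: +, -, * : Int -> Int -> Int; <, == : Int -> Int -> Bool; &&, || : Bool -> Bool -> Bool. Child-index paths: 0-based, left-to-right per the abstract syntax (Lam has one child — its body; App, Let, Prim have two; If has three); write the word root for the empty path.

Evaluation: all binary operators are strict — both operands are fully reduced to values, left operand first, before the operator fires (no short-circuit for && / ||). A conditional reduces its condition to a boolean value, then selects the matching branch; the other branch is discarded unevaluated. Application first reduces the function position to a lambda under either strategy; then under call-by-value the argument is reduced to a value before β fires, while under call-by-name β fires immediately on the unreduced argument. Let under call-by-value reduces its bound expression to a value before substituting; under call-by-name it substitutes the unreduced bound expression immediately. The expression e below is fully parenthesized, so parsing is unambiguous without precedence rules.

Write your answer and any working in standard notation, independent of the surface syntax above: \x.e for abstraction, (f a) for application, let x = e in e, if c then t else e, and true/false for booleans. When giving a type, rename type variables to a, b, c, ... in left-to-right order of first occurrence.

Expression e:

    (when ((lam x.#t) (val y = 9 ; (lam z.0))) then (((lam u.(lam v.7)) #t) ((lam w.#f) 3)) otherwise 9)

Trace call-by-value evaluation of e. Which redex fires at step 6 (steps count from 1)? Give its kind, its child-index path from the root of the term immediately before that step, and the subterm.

Trace:
step 0: (if ((\x.true) (let y = 9 in (\z.0))) then (((\u.(\v.7)) true) ((\w.false) 3)) else 9)
step 1: [let@0.1] (if ((\x.true) (\z.0)) then (((\u.(\v.7)) true) ((\w.false) 3)) else 9)
step 2: [beta@0] (if true then (((\u.(\v.7)) true) ((\w.false) 3)) else 9)
step 3: [if@root] (((\u.(\v.7)) true) ((\w.false) 3))
step 4: [beta@0] ((\v.7) ((\w.false) 3))
step 5: [beta@1] ((\v.7) false)
step 6: [beta@root] 7

Answer: beta at root : ((\v.7) false)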